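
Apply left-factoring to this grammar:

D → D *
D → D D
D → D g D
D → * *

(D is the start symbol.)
Left-factoring transforms A → αβ₁ | αβ₂ into A → αA' and A' → β₁ | β₂
(α is the longest common prefix among the alternatives). Repeat until
no nonterminal has two alternatives with a common prefix.

Round 1: D has alternatives sharing prefix 'D'. Introduce D': D → D D'
  Add: D' → *
  Add: D' → D
  Add: D' → g D

No remaining common prefixes — done.

Resulting grammar:
D → D D'
D' → *
D' → D
D' → g D
D → * *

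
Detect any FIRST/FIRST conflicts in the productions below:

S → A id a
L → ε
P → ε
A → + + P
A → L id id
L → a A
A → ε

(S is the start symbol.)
A FIRST/FIRST conflict occurs when two productions N → α and N → β for the same non-terminal have FIRST(α) ∩ FIRST(β) ≠ ∅ (with ε ∈ FIRST of a nullable right-hand side, so two nullable alternatives also conflict).

FIRST sets of the non-terminals at (or reachable through a nullable prefix from) the front of some alternative:
  FIRST(L) = { 'a', ε }

Productions for L:
  L → ε: FIRST = { ε }
  L → a A: FIRST = { 'a' }
Productions for A:
  A → + + P: FIRST = { '+' }
  A → L id id: FIRST = { 'a', 'id' }
  A → ε: FIRST = { ε }
S, P have only one production, so no FIRST/FIRST conflict is possible there.

All alternatives of each non-terminal have pairwise disjoint FIRST sets.

Answer: No FIRST/FIRST conflicts.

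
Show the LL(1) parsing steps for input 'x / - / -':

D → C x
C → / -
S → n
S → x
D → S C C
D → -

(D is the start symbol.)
LL(1) parsing maintains a stack (initially the start symbol over $) and the input. At each step: if the stack top is a terminal, match it against the current input token; if it is a non-terminal N, replace it with the RHS of M[N, lookahead] (the unique production whose predict set contains the lookahead).

Stack is shown with the top on the left.

Stack    Input        Action
----------------------------
D $      x / - / - $  output D → S C C
S C C $  x / - / - $  output S → x
x C C $  x / - / - $  match 'x'
C C $    / - / - $    output C → / -
/ - C $  / - / - $    match '/'
- C $    - / - $      match '-'
C $      / - $        output C → / -
/ - $    / - $        match '/'
- $      - $          match '-'
$        $            accept

The string is accepted.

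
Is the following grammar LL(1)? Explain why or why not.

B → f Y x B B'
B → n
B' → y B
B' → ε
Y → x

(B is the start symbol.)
No. Predict set conflict for B': { 'y' }

A grammar is LL(1) if for each non-terminal N with multiple productions, the predict sets of those productions are pairwise disjoint, where PREDICT(N → α) = (FIRST(α) \ {ε}) ∪ (FOLLOW(N) if α ⇒* ε).

Relevant sets:
  FOLLOW(B') = { $, 'y' }

For B:
  PREDICT(B → f Y x B B') = { 'f' }
  PREDICT(B → n) = { 'n' }
For B':
  PREDICT(B' → y B) = { 'y' }
  PREDICT(B' → ε) = { $, 'y' }
Y has a single production, so nothing to check there.

Conflict found: Predict set conflict for B': { 'y' }
The grammar is NOT LL(1).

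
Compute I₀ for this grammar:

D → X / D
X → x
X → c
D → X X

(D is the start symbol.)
{ [D → . X / D], [D → . X X], [D' → . D], [X → . c], [X → . x] }

First, augment the grammar with D' → D
I₀ = CLOSURE({ [D' → . D] }):
  [D' → . D] has the dot before D: add [D → . X / D], [D → . X X]
  [D → . X / D] has the dot before X: add [X → . x], [X → . c]
No further items can be added.

I₀ = { [D → . X / D], [D → . X X], [D' → . D], [X → . c], [X → . x] }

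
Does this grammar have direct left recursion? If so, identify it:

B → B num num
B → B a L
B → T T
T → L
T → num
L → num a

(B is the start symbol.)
Direct left recursion occurs when N → N α for some non-terminal N (the right-hand side begins with the left-hand side itself).

B → B num num: LEFT RECURSIVE (starts with B)
B → B a L: LEFT RECURSIVE (starts with B)
B → T T: starts with T
T → L: starts with L
T → num: starts with num
L → num a: starts with num

The grammar has direct left recursion on: B.

Answer: Yes, B is left-recursive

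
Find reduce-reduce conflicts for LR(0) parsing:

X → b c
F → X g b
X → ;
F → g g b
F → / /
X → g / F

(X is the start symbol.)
No reduce-reduce conflicts

Augment with X' → X and build the canonical LR(0) collection (I0 = CLOSURE({[X' → . X]}), then GOTO on every symbol after a dot until no new states appear). It has 16 states:
  I0: { [X → . ;], [X → . b c], [X → . g / F], [X' → . X] }  — shift
  I1: { [X → ; .] }  — reduce
  I2: { [X' → X .] }  — accept
  I3: { [X → b . c] }  — shift
  I4: { [X → g . / F] }  — shift
  I5: { [F → . / /], [F → . X g b], [F → . g g b], [X → . ;], [X → . b c], [X → . g / F], [X → g / . F] }  — shift
  I6: { [F → / . /] }  — shift
  I7: { [X → g / F .] }  — reduce
  I8: { [F → X . g b] }  — shift
  I9: { [F → g . g b], [X → g . / F] }  — shift
  I10: { [F → g g . b] }  — shift
  I11: { [F → g g b .] }  — reduce
  I12: { [F → X g . b] }  — shift
  I13: { [F → X g b .] }  — reduce
  I14: { [F → / / .] }  — reduce
  I15: { [X → b c .] }  — reduce

No state contains more than one complete item.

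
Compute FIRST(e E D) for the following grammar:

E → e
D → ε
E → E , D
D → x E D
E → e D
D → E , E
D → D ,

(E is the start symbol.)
{ 'e' }

To compute FIRST(e E D), process the symbols left to right:
Symbol e is a terminal. Add 'e' and stop.
FIRST(e E D) = { 'e' }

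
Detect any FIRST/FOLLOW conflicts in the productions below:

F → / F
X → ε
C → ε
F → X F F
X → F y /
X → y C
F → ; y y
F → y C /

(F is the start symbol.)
Yes. X → F y '/' with FOLLOW(X) on { '/', ';', 'y' }; X → y C with FOLLOW(X) on { 'y' }

A FIRST/FOLLOW conflict occurs when a non-terminal N has a nullable alternative N → β (β ⇒* ε) and another alternative N → α with FIRST(α) ∩ FOLLOW(N) ≠ ∅: on such a lookahead the parser cannot decide between expanding α and letting N vanish via β.

Nullable non-terminals: C, X.
FIRST sets used below: FIRST(F) = { '/', ';', 'y' }
C has a nullable alternative but only one production, so nothing to check.

X: nullable alternative(s) X → ε; FOLLOW(X) = { '/', ';', 'y' }
  X → ε: FIRST \ {ε} = { } — this is the only nullable alternative, skip
  X → F y /: FIRST \ {ε} = { '/', ';', 'y' } — overlaps FOLLOW(X) on { '/', ';', 'y' }: CONFLICT
  X → y C: FIRST \ {ε} = { 'y' } — overlaps FOLLOW(X) on { 'y' }: CONFLICT

F has no nullable alternative, so no FIRST/FOLLOW check is needed there.

So the grammar has 2 FIRST/FOLLOW conflicts (marked CONFLICT above).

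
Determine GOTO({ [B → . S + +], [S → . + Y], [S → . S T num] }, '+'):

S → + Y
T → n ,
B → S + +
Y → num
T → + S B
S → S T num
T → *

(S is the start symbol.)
GOTO(I, '+') = CLOSURE({ [A → αX.β] : [A → α.Xβ] ∈ I, X = '+' })

Items with dot before '+', with the dot advanced:
  [S → . + Y] → [S → + . Y]
Closure of the advanced items:
  [S → + . Y] has the dot before Y: add [Y → . num]

GOTO = { [S → + . Y], [Y → . num] }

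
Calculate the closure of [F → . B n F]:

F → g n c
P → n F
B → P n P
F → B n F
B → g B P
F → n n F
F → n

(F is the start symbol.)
To compute CLOSURE, for each item [A → α.Bβ] where B is a non-terminal, add [B → .γ] for all productions B → γ; repeat for the newly added items until nothing changes.

Start with: [F → . B n F]
  [F → . B n F] has the dot before B: add [B → . P n P], [B → . g B P]
  [B → . P n P] has the dot before P: add [P → . n F]
No further items can be added.

CLOSURE = { [B → . P n P], [B → . g B P], [F → . B n F], [P → . n F] }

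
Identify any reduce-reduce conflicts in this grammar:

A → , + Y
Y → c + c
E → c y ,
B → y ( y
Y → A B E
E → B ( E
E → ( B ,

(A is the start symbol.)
No reduce-reduce conflicts

Augment with A' → A and build the canonical LR(0) collection (I0 = CLOSURE({[A' → . A]}), then GOTO on every symbol after a dot until no new states appear). It has 23 states:
  I0: { [A → . , + Y], [A' → . A] }  — shift
  I1: { [A → , . + Y] }  — shift
  I2: { [A' → A .] }  — accept
  I3: { [A → , + . Y], [A → . , + Y], [Y → . A B E], [Y → . c + c] }  — shift
  I4: { [B → . y ( y], [Y → A . B E] }  — shift
  I5: { [A → , + Y .] }  — reduce
  I6: { [Y → c . + c] }  — shift
  I7: { [Y → c + . c] }  — shift
  I8: { [Y → c + c .] }  — reduce
  I9: { [B → . y ( y], [E → . ( B ,], [E → . B ( E], [E → . c y ,], [Y → A B . E] }  — shift
  I10: { [B → y . ( y] }  — shift
  I11: { [B → y ( . y] }  — shift
  I12: { [B → y ( y .] }  — reduce
  I13: { [B → . y ( y], [E → ( . B ,] }  — shift
  I14: { [E → B . ( E] }  — shift
  I15: { [Y → A B E .] }  — reduce
  I16: { [E → c . y ,] }  — shift
  I17: { [E → c y . ,] }  — shift
  I18: { [E → c y , .] }  — reduce
  I19: { [B → . y ( y], [E → . ( B ,], [E → . B ( E], [E → . c y ,], [E → B ( . E] }  — shift
  I20: { [E → B ( E .] }  — reduce
  I21: { [E → ( B . ,] }  — shift
  I22: { [E → ( B , .] }  — reduce

No state contains more than one complete item.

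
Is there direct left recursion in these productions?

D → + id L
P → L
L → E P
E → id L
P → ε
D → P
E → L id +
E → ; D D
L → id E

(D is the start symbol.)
D → + id L: starts with '+'
P → L: starts with L
L → E P: starts with E
E → id L: starts with id
P → ε: starts with ε
D → P: starts with P
E → L id +: starts with L
E → ; D D: starts with ';'
L → id E: starts with id

No direct left recursion found.

Answer: No direct left recursion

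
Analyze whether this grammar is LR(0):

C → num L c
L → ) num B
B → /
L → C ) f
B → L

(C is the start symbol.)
A grammar is LR(0) if no state in the canonical LR(0) collection has:
  - both a shift item (dot before a terminal) and a complete item (shift-reduce conflict), or
  - two or more complete items (reduce-reduce conflict; the accept item [C' → C .] counts as a complete item here).

Augment with C' → C and build the canonical LR(0) collection (I0 = CLOSURE({[C' → . C]}), then GOTO on every symbol after a dot until no new states appear). It has 13 states:
  I0: { [C → . num L c], [C' → . C] }  — shift
  I1: { [C' → C .] }  — accept
  I2: { [C → . num L c], [C → num . L c], [L → . ) num B], [L → . C ) f] }  — shift
  I3: { [L → ) . num B] }  — shift
  I4: { [L → C . ) f] }  — shift
  I5: { [C → num L . c] }  — shift
  I6: { [C → num L c .] }  — reduce
  I7: { [L → C ) . f] }  — shift
  I8: { [L → C ) f .] }  — reduce
  I9: { [B → . /], [B → . L], [C → . num L c], [L → ) num . B], [L → . ) num B], [L → . C ) f] }  — shift
  I10: { [B → / .] }  — reduce
  I11: { [L → ) num B .] }  — reduce
  I12: { [B → L .] }  — reduce

Every state is either a pure shift/goto state or contains exactly one complete item and nothing to shift — no conflicts. The grammar is LR(0).

Answer: Yes, the grammar is LR(0)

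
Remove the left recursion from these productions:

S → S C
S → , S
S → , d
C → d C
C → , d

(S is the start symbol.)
S is directly left-recursive. The standard transformation for
  A → A α₁ | ... | A α_m | β₁ | ... | β_n
is
  A  → β₁ A' | ... | β_n A'
  A' → α₁ A' | ... | α_m A' | ε

S → , S becomes S → , S S'
S → , d becomes S → , d S'
S → S C becomes S' → C S'
Add S' → ε

Productions for other non-terminals are unchanged:
  C → d C
  C → , d

Resulting grammar:
S → , S S'
S → , d S'
S' → C S'
S' → ε
C → d C
C → , d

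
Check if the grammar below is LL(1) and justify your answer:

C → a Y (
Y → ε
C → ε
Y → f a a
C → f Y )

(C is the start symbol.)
Yes, the grammar is LL(1).

A grammar is LL(1) if for each non-terminal N with multiple productions, the predict sets of those productions are pairwise disjoint, where PREDICT(N → α) = (FIRST(α) \ {ε}) ∪ (FOLLOW(N) if α ⇒* ε).

Relevant sets:
  FOLLOW(C) = { $ }
  FOLLOW(Y) = { '(', ')' }

For C:
  PREDICT(C → a Y '(') = { 'a' }
  PREDICT(C → ε) = { $ }
  PREDICT(C → f Y ')') = { 'f' }
For Y:
  PREDICT(Y → ε) = { '(', ')' }
  PREDICT(Y → f a a) = { 'f' }

All predict sets are disjoint. The grammar IS LL(1).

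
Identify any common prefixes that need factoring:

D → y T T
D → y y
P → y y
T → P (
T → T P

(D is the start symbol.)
Left-factoring is needed when two productions for the same non-terminal
share a common prefix on the right-hand side.

Productions for D:
  D → y T T
  D → y y
Productions for T:
  T → P (
  T → T P

Found common prefix 'y' in productions for D

Answer: Yes, D has productions with common prefix 'y'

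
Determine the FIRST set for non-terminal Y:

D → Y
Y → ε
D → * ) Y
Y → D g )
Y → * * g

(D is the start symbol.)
To compute FIRST(Y), examine every production with Y on the left-hand side, reading each right-hand side left to right until a non-nullable symbol is reached.

FIRST sets of the other non-terminals involved (by the same procedure, iterated to a fixed point):
  FIRST(D) = { '*', 'g', ε }

From Y → ε:
  - ε-production, so ε ∈ FIRST(Y)
From Y → D g ):
  - D is a non-terminal: add FIRST(D) \ {ε} = { '*', 'g' }
    D is nullable, so continue to the next symbol
  - g is a terminal: add 'g' and stop
From Y → * * g:
  - '*' is a terminal: add '*' and stop

Collecting: FIRST(Y) = { '*', 'g', ε }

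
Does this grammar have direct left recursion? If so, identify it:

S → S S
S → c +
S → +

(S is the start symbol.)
Yes, S is left-recursive

Direct left recursion occurs when N → N α for some non-terminal N (the right-hand side begins with the left-hand side itself).

S → S S: LEFT RECURSIVE (starts with S)
S → c +: starts with c
S → +: starts with '+'

The grammar has direct left recursion on: S.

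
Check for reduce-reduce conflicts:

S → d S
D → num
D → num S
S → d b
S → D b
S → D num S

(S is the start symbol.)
No reduce-reduce conflicts

Augment with S' → S and build the canonical LR(0) collection (I0 = CLOSURE({[S' → . S]}), then GOTO on every symbol after a dot until no new states appear). It has 11 states:
  I0: { [D → . num S], [D → . num], [S → . D b], [S → . D num S], [S → . d S], [S → . d b], [S' → . S] }  — shift
  I1: { [S → D . b], [S → D . num S] }  — shift
  I2: { [S' → S .] }  — accept
  I3: { [D → . num S], [D → . num], [S → . D b], [S → . D num S], [S → . d S], [S → . d b], [S → d . S], [S → d . b] }  — shift
  I4: { [D → . num S], [D → . num], [D → num . S], [D → num .], [S → . D b], [S → . D num S], [S → . d S], [S → . d b] }  — shift, reduce
  I5: { [D → num S .] }  — reduce
  I6: { [S → d S .] }  — reduce
  I7: { [S → d b .] }  — reduce
  I8: { [S → D b .] }  — reduce
  I9: { [D → . num S], [D → . num], [S → . D b], [S → . D num S], [S → . d S], [S → . d b], [S → D num . S] }  — shift
  I10: { [S → D num S .] }  — reduce

No state contains more than one complete item.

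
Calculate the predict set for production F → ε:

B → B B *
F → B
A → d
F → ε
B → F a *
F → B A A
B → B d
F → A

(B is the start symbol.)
{ 'a' }

PREDICT(F → ε) = (FIRST(RHS) \ {ε}) ∪ (FOLLOW(F) if ε ∈ FIRST(RHS), i.e. RHS ⇒* ε)
The right-hand side is ε (FIRST(ε) = { ε }), so the predict set is FOLLOW(F) = { 'a' }
PREDICT(F → ε) = { 'a' }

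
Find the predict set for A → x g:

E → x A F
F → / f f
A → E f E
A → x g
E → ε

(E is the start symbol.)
{ 'x' }

PREDICT(A → x g) = (FIRST(RHS) \ {ε}) ∪ (FOLLOW(A) if ε ∈ FIRST(RHS), i.e. RHS ⇒* ε)
FIRST(x g) = { 'x' }
ε ∉ FIRST(x g), so FOLLOW(A) is not added.
PREDICT(A → x g) = { 'x' }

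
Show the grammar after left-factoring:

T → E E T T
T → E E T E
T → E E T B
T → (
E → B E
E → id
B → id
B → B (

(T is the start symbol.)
T → E E T T'
T' → T
T' → E
T' → B
T → (
E → B E
E → id
B → id
B → B (

Left-factoring transforms A → αβ₁ | αβ₂ into A → αA' and A' → β₁ | β₂
(α is the longest common prefix among the alternatives). Repeat until
no nonterminal has two alternatives with a common prefix.

Round 1: T has alternatives sharing prefix 'E E T'. Introduce T': T → E E T T'
  Add: T' → T
  Add: T' → E
  Add: T' → B

No remaining common prefixes — done.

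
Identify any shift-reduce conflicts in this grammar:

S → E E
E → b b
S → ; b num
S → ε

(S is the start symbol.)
Yes — I0: [S → .] vs [E → . b b]

A shift-reduce conflict occurs when an LR(0) state has both:
  - a complete (reduce) item [A → α .] (dot at the end), and
  - a shift item [B → β . c γ] (dot before a terminal).

Augment with S' → S and build the canonical LR(0) collection (I0 = CLOSURE({[S' → . S]}), then GOTO on every symbol after a dot until no new states appear). It has 9 states:
  I0: { [E → . b b], [S → . ; b num], [S → . E E], [S → .], [S' → . S] }  — shift, reduce
  I1: { [S → ; . b num] }  — shift
  I2: { [E → . b b], [S → E . E] }  — shift
  I3: { [S' → S .] }  — accept
  I4: { [E → b . b] }  — shift
  I5: { [E → b b .] }  — reduce
  I6: { [S → E E .] }  — reduce
  I7: { [S → ; b . num] }  — shift
  I8: { [S → ; b num .] }  — reduce

I0 contains reduce item [S → .] and shift items [E → . b b], [S → . ; b num] — shift-reduce conflict.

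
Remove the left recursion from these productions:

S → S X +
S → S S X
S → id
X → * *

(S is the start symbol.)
S is directly left-recursive. The standard transformation for
  A → A α₁ | ... | A α_m | β₁ | ... | β_n
is
  A  → β₁ A' | ... | β_n A'
  A' → α₁ A' | ... | α_m A' | ε

S → id becomes S → id S'
S → S X + becomes S' → X + S'
S → S S X becomes S' → S X S'
Add S' → ε

Productions for other non-terminals are unchanged:
  X → * *

Resulting grammar:
S → id S'
S' → X + S'
S' → S X S'
S' → ε
X → * *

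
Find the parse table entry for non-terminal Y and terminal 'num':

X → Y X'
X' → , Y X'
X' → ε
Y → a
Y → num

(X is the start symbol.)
Y → num

To find M[Y, 'num'], we find productions for Y where 'num' is in the predict set (PREDICT(N → α) = (FIRST(α) \ {ε}) ∪ (FOLLOW(N) if α ⇒* ε)).

Y → a: PREDICT = { 'a' }
Y → num: PREDICT = { 'num' }
  'num' is in predict set, so this production goes in M[Y, 'num']

M[Y, 'num'] = Y → num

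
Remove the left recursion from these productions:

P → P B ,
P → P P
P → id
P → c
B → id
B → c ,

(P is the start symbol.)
P is directly left-recursive. The standard transformation for
  A → A α₁ | ... | A α_m | β₁ | ... | β_n
is
  A  → β₁ A' | ... | β_n A'
  A' → α₁ A' | ... | α_m A' | ε

P → id becomes P → id P'
P → c becomes P → c P'
P → P B , becomes P' → B , P'
P → P P becomes P' → P P'
Add P' → ε

Productions for other non-terminals are unchanged:
  B → id
  B → c ,

Resulting grammar:
P → id P'
P → c P'
P' → B , P'
P' → P P'
P' → ε
B → id
B → c ,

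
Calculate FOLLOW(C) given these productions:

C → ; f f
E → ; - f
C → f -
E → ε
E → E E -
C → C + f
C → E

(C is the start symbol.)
To compute FOLLOW(C), find every occurrence of C on a right-hand side N → α C β: add FIRST(β) \ {ε}, and if β is empty or nullable also add FOLLOW(N). Iterate to a fixed point.

C is the start symbol, so $ ∈ FOLLOW(C).
In C → C + f: C is followed by '+' f, add FIRST('+' f) \ {ε} = { '+' }

Taking the union: FOLLOW(C) = { $, '+' }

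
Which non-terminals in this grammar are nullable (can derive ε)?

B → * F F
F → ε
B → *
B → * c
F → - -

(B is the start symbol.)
ε-productions: F → ε
So F is immediately nullable.
No further non-terminal can be added: every production for the remaining non-terminals contains a terminal or a non-nullable non-terminal.
Nullable = { 'F' }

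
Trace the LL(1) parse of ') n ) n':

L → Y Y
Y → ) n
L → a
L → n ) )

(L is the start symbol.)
LL(1) parsing maintains a stack (initially the start symbol over $) and the input. At each step: if the stack top is a terminal, match it against the current input token; if it is a non-terminal N, replace it with the RHS of M[N, lookahead] (the unique production whose predict set contains the lookahead).

Stack is shown with the top on the left.

Stack    Input      Action
--------------------------
L $      ) n ) n $  output L → Y Y
Y Y $    ) n ) n $  output Y → ) n
) n Y $  ) n ) n $  match ')'
n Y $    n ) n $    match 'n'
Y $      ) n $      output Y → ) n
) n $    ) n $      match ')'
n $      n $        match 'n'
$        $          accept

The string is accepted.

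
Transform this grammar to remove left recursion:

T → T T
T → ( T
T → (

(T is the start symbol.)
T is directly left-recursive. The standard transformation for
  A → A α₁ | ... | A α_m | β₁ | ... | β_n
is
  A  → β₁ A' | ... | β_n A'
  A' → α₁ A' | ... | α_m A' | ε

T → ( T becomes T → ( T T'
T → ( becomes T → ( T'
T → T T becomes T' → T T'
Add T' → ε

Resulting grammar:
T → ( T T'
T → ( T'
T' → T T'
T' → ε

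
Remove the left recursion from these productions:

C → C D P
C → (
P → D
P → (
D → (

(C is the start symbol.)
C → ( C'
C' → D P C'
C' → ε
P → D
P → (
D → (

C is directly left-recursive. The standard transformation for
  A → A α₁ | ... | A α_m | β₁ | ... | β_n
is
  A  → β₁ A' | ... | β_n A'
  A' → α₁ A' | ... | α_m A' | ε

C → ( becomes C → ( C'
C → C D P becomes C' → D P C'
Add C' → ε

Productions for other non-terminals are unchanged:
  P → D
  P → (
  D → (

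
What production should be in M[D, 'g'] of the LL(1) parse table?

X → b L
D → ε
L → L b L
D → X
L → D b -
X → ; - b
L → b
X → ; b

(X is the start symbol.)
To find M[D, 'g'], we find productions for D where 'g' is in the predict set (PREDICT(N → α) = (FIRST(α) \ {ε}) ∪ (FOLLOW(N) if α ⇒* ε)).

Relevant sets:
  FIRST(X) = { ';', 'b' }
  FOLLOW(D) = { 'b' }

D → ε: PREDICT = { 'b' }
D → X: PREDICT = { ';', 'b' }

M[D, 'g'] is empty (no production applies)

Answer: Empty (error entry)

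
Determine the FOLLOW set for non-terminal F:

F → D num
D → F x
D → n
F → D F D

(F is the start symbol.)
{ $, 'n', 'x' }

F is the start symbol, so $ ∈ FOLLOW(F).
In D → F x: F is followed by x, add FIRST(x) \ {ε} = { 'x' }
In F → D F D: F is followed by D, add FIRST(D) \ {ε} = { 'n' }

Taking the union: FOLLOW(F) = { $, 'n', 'x' }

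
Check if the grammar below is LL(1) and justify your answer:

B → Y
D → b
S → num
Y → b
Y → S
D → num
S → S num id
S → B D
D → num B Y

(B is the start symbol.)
No. Predict set conflict for D: { 'num' }

Relevant sets:
  FIRST(S) = { 'b', 'num' }
  FIRST(B) = { 'b', 'num' }

For D:
  PREDICT(D → b) = { 'b' }
  PREDICT(D → num) = { 'num' }
  PREDICT(D → num B Y) = { 'num' }
For S:
  PREDICT(S → num) = { 'num' }
  PREDICT(S → S num id) = { 'b', 'num' }
  PREDICT(S → B D) = { 'b', 'num' }
For Y:
  PREDICT(Y → b) = { 'b' }
  PREDICT(Y → S) = { 'b', 'num' }
B has a single production, so nothing to check there.

Conflict found: Predict set conflict for D: { 'num' }
The grammar is NOT LL(1).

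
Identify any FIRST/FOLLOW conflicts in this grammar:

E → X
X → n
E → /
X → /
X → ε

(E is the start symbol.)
No FIRST/FOLLOW conflicts.

A FIRST/FOLLOW conflict occurs when a non-terminal N has a nullable alternative N → β (β ⇒* ε) and another alternative N → α with FIRST(α) ∩ FOLLOW(N) ≠ ∅: on such a lookahead the parser cannot decide between expanding α and letting N vanish via β.

Nullable non-terminals: E, X.
FIRST sets used below: FIRST(X) = { '/', 'n', ε }

E: nullable alternative(s) E → X; FOLLOW(E) = { $ }
  E → X: FIRST \ {ε} = { '/', 'n' } — this is the only nullable alternative, skip
  E → /: FIRST \ {ε} = { '/' } — disjoint from FOLLOW(E)

X: nullable alternative(s) X → ε; FOLLOW(X) = { $ }
  X → n: FIRST \ {ε} = { 'n' } — disjoint from FOLLOW(X)
  X → /: FIRST \ {ε} = { '/' } — disjoint from FOLLOW(X)
  X → ε: FIRST \ {ε} = { } — this is the only nullable alternative, skip

No FIRST/FOLLOW conflicts found.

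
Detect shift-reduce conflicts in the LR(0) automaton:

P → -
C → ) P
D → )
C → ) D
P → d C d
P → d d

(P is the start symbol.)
A shift-reduce conflict occurs when an LR(0) state has both:
  - a complete (reduce) item [A → α .] (dot at the end), and
  - a shift item [B → β . c γ] (dot before a terminal).

Augment with P' → P and build the canonical LR(0) collection (I0 = CLOSURE({[P' → . P]}), then GOTO on every symbol after a dot until no new states appear). It has 11 states:
  I0: { [P → . -], [P → . d C d], [P → . d d], [P' → . P] }  — shift
  I1: { [P → - .] }  — reduce
  I2: { [P' → P .] }  — accept
  I3: { [C → . ) D], [C → . ) P], [P → d . C d], [P → d . d] }  — shift
  I4: { [C → ) . D], [C → ) . P], [D → . )], [P → . -], [P → . d C d], [P → . d d] }  — shift
  I5: { [P → d C . d] }  — shift
  I6: { [P → d d .] }  — reduce
  I7: { [P → d C d .] }  — reduce
  I8: { [D → ) .] }  — reduce
  I9: { [C → ) D .] }  — reduce
  I10: { [C → ) P .] }  — reduce

No state contains both a complete item and a shift item.

Answer: No shift-reduce conflicts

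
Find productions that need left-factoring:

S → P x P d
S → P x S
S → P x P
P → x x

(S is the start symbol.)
Left-factoring is needed when two productions for the same non-terminal
share a common prefix on the right-hand side.

Productions for S:
  S → P x P d
  S → P x S
  S → P x P

Found common prefix 'P x' in productions for S

Answer: Yes, S has productions with common prefix 'P x'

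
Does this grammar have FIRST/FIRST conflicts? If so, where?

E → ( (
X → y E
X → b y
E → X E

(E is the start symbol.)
FIRST sets of the non-terminals at (or reachable through a nullable prefix from) the front of some alternative:
  FIRST(X) = { 'b', 'y' }

Productions for E:
  E → ( (: FIRST = { '(' }
  E → X E: FIRST = { 'b', 'y' }
Productions for X:
  X → y E: FIRST = { 'y' }
  X → b y: FIRST = { 'b' }

All alternatives of each non-terminal have pairwise disjoint FIRST sets.

Answer: No FIRST/FIRST conflicts.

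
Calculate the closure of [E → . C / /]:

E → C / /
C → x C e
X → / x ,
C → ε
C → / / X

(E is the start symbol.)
To compute CLOSURE, for each item [A → α.Bβ] where B is a non-terminal, add [B → .γ] for all productions B → γ; repeat for the newly added items until nothing changes.

Start with: [E → . C / /]
  [E → . C / /] has the dot before C: add [C → . x C e], [C → .], [C → . / / X]
No further items can be added.

CLOSURE = { [C → . / / X], [C → . x C e], [C → .], [E → . C / /] }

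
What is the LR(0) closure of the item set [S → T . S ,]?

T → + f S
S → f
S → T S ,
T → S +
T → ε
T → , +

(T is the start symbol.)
To compute CLOSURE, for each item [A → α.Bβ] where B is a non-terminal, add [B → .γ] for all productions B → γ; repeat for the newly added items until nothing changes.

Start with: [S → T . S ,]
  [S → T . S ,] has the dot before S: add [S → . f], [S → . T S ,]
  [S → . T S ,] has the dot before T: add [T → . + f S], [T → . S +], [T → .], [T → . , +]
No further items can be added.

CLOSURE = { [S → . T S ,], [S → . f], [S → T . S ,], [T → . + f S], [T → . , +], [T → . S +], [T → .] }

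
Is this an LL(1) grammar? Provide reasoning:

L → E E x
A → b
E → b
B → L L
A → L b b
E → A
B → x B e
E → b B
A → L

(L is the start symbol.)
No. Predict set conflict for A: { 'b' }

A grammar is LL(1) if for each non-terminal N with multiple productions, the predict sets of those productions are pairwise disjoint, where PREDICT(N → α) = (FIRST(α) \ {ε}) ∪ (FOLLOW(N) if α ⇒* ε).

Relevant sets:
  FIRST(L) = { 'b' }
  FIRST(A) = { 'b' }

For A:
  PREDICT(A → b) = { 'b' }
  PREDICT(A → L b b) = { 'b' }
  PREDICT(A → L) = { 'b' }
For E:
  PREDICT(E → b) = { 'b' }
  PREDICT(E → A) = { 'b' }
  PREDICT(E → b B) = { 'b' }
For B:
  PREDICT(B → L L) = { 'b' }
  PREDICT(B → x B e) = { 'x' }
L has a single production, so nothing to check there.

Conflict found: Predict set conflict for A: { 'b' }
The grammar is NOT LL(1).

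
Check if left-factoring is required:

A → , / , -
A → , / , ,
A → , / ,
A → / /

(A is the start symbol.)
Yes, A has productions with common prefix ', / ,'

Left-factoring is needed when two productions for the same non-terminal
share a common prefix on the right-hand side.

Productions for A:
  A → , / , -
  A → , / , ,
  A → , / ,
  A → / /

Found common prefix ', / ,' in productions for A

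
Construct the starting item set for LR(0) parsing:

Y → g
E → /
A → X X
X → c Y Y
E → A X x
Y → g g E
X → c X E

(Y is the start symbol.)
First, augment the grammar with Y' → Y
I₀ = CLOSURE({ [Y' → . Y] }):
  [Y' → . Y] has the dot before Y: add [Y → . g], [Y → . g g E]
No further items can be added.

I₀ = { [Y → . g g E], [Y → . g], [Y' → . Y] }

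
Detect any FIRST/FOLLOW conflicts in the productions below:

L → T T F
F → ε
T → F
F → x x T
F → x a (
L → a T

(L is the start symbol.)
Yes. F → x x T with FOLLOW(F) on { 'x' }; F → x a '(' with FOLLOW(F) on { 'x' }

Nullable non-terminals: F, L, T.
FIRST sets used below: FIRST(T) = { 'x', ε }, FIRST(F) = { 'x', ε }

F: nullable alternative(s) F → ε; FOLLOW(F) = { $, 'x' }
  F → ε: FIRST \ {ε} = { } — this is the only nullable alternative, skip
  F → x x T: FIRST \ {ε} = { 'x' } — overlaps FOLLOW(F) on { 'x' }: CONFLICT
  F → x a (: FIRST \ {ε} = { 'x' } — overlaps FOLLOW(F) on { 'x' }: CONFLICT

L: nullable alternative(s) L → T T F; FOLLOW(L) = { $ }
  L → T T F: FIRST \ {ε} = { 'x' } — this is the only nullable alternative, skip
  L → a T: FIRST \ {ε} = { 'a' } — disjoint from FOLLOW(L)
T has a nullable alternative but only one production, so nothing to check.

So the grammar has 2 FIRST/FOLLOW conflicts (marked CONFLICT above).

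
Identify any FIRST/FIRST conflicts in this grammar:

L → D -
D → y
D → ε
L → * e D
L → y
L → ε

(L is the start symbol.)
A FIRST/FIRST conflict occurs when two productions N → α and N → β for the same non-terminal have FIRST(α) ∩ FIRST(β) ≠ ∅ (with ε ∈ FIRST of a nullable right-hand side, so two nullable alternatives also conflict).

FIRST sets of the non-terminals at (or reachable through a nullable prefix from) the front of some alternative:
  FIRST(D) = { 'y', ε }

Productions for L:
  L → D -: FIRST = { '-', 'y' }
  L → * e D: FIRST = { '*' }
  L → y: FIRST = { 'y' }
  L → ε: FIRST = { ε }
Productions for D:
  D → y: FIRST = { 'y' }
  D → ε: FIRST = { ε }

Conflict for L: L → D - and L → y
  Overlap: { 'y' }

Answer: Yes. L → D '-' / L → y on { 'y' }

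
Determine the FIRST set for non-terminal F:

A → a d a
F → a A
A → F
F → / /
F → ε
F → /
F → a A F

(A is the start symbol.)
{ '/', 'a', ε }

To compute FIRST(F), examine every production with F on the left-hand side, reading each right-hand side left to right until a non-nullable symbol is reached.

From F → a A:
  - a is a terminal: add 'a' and stop
From F → / /:
  - '/' is a terminal: add '/' and stop
From F → ε:
  - ε-production, so ε ∈ FIRST(F)
From F → /:
  - '/' is a terminal: add '/' and stop
From F → a A F:
  - a is a terminal: add 'a' and stop

Collecting: FIRST(F) = { '/', 'a', ε }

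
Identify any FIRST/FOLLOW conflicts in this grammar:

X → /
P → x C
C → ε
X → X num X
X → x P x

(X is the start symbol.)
No FIRST/FOLLOW conflicts.

A FIRST/FOLLOW conflict occurs when a non-terminal N has a nullable alternative N → β (β ⇒* ε) and another alternative N → α with FIRST(α) ∩ FOLLOW(N) ≠ ∅: on such a lookahead the parser cannot decide between expanding α and letting N vanish via β.

Nullable non-terminals: C.
C has a nullable alternative but only one production, so nothing to check.

P, X have no nullable alternative, so no FIRST/FOLLOW check is needed there.

No FIRST/FOLLOW conflicts found.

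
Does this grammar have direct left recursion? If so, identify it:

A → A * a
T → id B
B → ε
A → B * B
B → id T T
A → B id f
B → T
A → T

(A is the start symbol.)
Yes, A is left-recursive

A → A * a: LEFT RECURSIVE (starts with A)
T → id B: starts with id
B → ε: starts with ε
A → B * B: starts with B
B → id T T: starts with id
A → B id f: starts with B
B → T: starts with T
A → T: starts with T

The grammar has direct left recursion on: A.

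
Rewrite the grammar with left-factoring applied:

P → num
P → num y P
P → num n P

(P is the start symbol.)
P → num P'
P' → ε
P' → y P
P' → n P

Left-factoring transforms A → αβ₁ | αβ₂ into A → αA' and A' → β₁ | β₂
(α is the longest common prefix among the alternatives). Repeat until
no nonterminal has two alternatives with a common prefix.

Round 1: P has alternatives sharing prefix 'num'. Introduce P': P → num P'
  Add: P' → ε
  Add: P' → y P
  Add: P' → n P

No remaining common prefixes — done.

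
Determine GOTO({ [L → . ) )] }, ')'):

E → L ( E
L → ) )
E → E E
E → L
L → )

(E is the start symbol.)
GOTO(I, ')') = CLOSURE({ [A → αX.β] : [A → α.Xβ] ∈ I, X = ')' })

Items with dot before ')', with the dot advanced:
  [L → . ) )] → [L → ) . )]
Closure adds nothing (no advanced item has the dot before a non-terminal).

GOTO = { [L → ) . )] }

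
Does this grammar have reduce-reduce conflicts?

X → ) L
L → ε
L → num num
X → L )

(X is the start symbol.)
No reduce-reduce conflicts

A reduce-reduce conflict occurs when an LR(0) state has two complete items [A → α .] and [B → β .] — both call for a reduction, and with no lookahead the parser cannot choose between them.

Augment with X' → X and build the canonical LR(0) collection (I0 = CLOSURE({[X' → . X]}), then GOTO on every symbol after a dot until no new states appear). It has 8 states:
  I0: { [L → . num num], [L → .], [X → . ) L], [X → . L )], [X' → . X] }  — shift, reduce
  I1: { [L → . num num], [L → .], [X → ) . L] }  — shift, reduce
  I2: { [X → L . )] }  — shift
  I3: { [X' → X .] }  — accept
  I4: { [L → num . num] }  — shift
  I5: { [L → num num .] }  — reduce
  I6: { [X → L ) .] }  — reduce
  I7: { [X → ) L .] }  — reduce

No state contains more than one complete item.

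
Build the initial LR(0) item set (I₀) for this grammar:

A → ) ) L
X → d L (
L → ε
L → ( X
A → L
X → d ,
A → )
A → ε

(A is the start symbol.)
First, augment the grammar with A' → A
I₀ = CLOSURE({ [A' → . A] }):
  [A' → . A] has the dot before A: add [A → . ) ) L], [A → . L], [A → . )], [A → .]
  [A → . L] has the dot before L: add [L → .], [L → . ( X]
No further items can be added.

I₀ = { [A → . ) ) L], [A → . )], [A → . L], [A → .], [A' → . A], [L → . ( X], [L → .] }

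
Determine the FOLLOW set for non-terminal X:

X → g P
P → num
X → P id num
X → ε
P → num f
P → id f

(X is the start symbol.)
{ $ }

To compute FOLLOW(X), find every occurrence of X on a right-hand side N → α X β: add FIRST(β) \ {ε}, and if β is empty or nullable also add FOLLOW(N). Iterate to a fixed point.

X is the start symbol, so $ ∈ FOLLOW(X).
X does not occur on any right-hand side.

Taking the union: FOLLOW(X) = { $ }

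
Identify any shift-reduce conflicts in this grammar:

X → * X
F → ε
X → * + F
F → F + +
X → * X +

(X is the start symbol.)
A shift-reduce conflict occurs when an LR(0) state has both:
  - a complete (reduce) item [A → α .] (dot at the end), and
  - a shift item [B → β . c γ] (dot before a terminal).

Augment with X' → X and build the canonical LR(0) collection (I0 = CLOSURE({[X' → . X]}), then GOTO on every symbol after a dot until no new states appear). It has 9 states:
  I0: { [X → . * + F], [X → . * X +], [X → . * X], [X' → . X] }  — shift
  I1: { [X → * . + F], [X → * . X +], [X → * . X], [X → . * + F], [X → . * X +], [X → . * X] }  — shift
  I2: { [X' → X .] }  — accept
  I3: { [F → . F + +], [F → .], [X → * + . F] }  — reduce
  I4: { [X → * X . +], [X → * X .] }  — shift, reduce
  I5: { [X → * X + .] }  — reduce
  I6: { [F → F . + +], [X → * + F .] }  — shift, reduce
  I7: { [F → F + . +] }  — shift
  I8: { [F → F + + .] }  — reduce

I4 contains reduce item [X → * X .] and shift item [X → * X . +] — shift-reduce conflict.
I6 contains reduce item [X → * + F .] and shift item [F → F . + +] — shift-reduce conflict.

Answer: Yes — I4: [X → * X .] vs [X → * X . +]; I6: [X → * + F .] vs [F → F . + +]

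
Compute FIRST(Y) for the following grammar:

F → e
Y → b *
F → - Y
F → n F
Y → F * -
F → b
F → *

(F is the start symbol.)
{ '*', '-', 'b', 'e', 'n' }

To compute FIRST(Y), examine every production with Y on the left-hand side, reading each right-hand side left to right until a non-nullable symbol is reached.

FIRST sets of the other non-terminals involved (by the same procedure, iterated to a fixed point):
  FIRST(F) = { '*', '-', 'b', 'e', 'n' }

From Y → b *:
  - b is a terminal: add 'b' and stop
From Y → F * -:
  - F is a non-terminal: add FIRST(F) \ {ε} = { '*', '-', 'b', 'e', 'n' }
    F is not nullable, so stop

Collecting: FIRST(Y) = { '*', '-', 'b', 'e', 'n' }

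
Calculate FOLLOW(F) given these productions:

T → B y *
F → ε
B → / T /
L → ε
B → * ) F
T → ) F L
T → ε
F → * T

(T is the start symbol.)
To compute FOLLOW(F), find every occurrence of F on a right-hand side N → α F β: add FIRST(β) \ {ε}, and if β is empty or nullable also add FOLLOW(N). Iterate to a fixed point.

In B → * ) F: F is at the end, add FOLLOW(B)
In T → ) F L: F is followed by L, add FIRST(L) \ {ε} = { }
  L is nullable, so also add FOLLOW(T)

The FOLLOW sets referred to above (computed the same way, to a fixed point):
  FOLLOW(B) = { 'y' }
  FOLLOW(T) = { $, '/', 'y' }

Taking the union: FOLLOW(F) = { $, '/', 'y' }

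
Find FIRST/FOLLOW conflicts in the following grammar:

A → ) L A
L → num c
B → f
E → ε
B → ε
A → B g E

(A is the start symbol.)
A FIRST/FOLLOW conflict occurs when a non-terminal N has a nullable alternative N → β (β ⇒* ε) and another alternative N → α with FIRST(α) ∩ FOLLOW(N) ≠ ∅: on such a lookahead the parser cannot decide between expanding α and letting N vanish via β.

Nullable non-terminals: B, E.

B: nullable alternative(s) B → ε; FOLLOW(B) = { 'g' }
  B → f: FIRST \ {ε} = { 'f' } — disjoint from FOLLOW(B)
  B → ε: FIRST \ {ε} = { } — this is the only nullable alternative, skip
E has a nullable alternative but only one production, so nothing to check.

A, L have no nullable alternative, so no FIRST/FOLLOW check is needed there.

No FIRST/FOLLOW conflicts found.

Answer: No FIRST/FOLLOW conflicts.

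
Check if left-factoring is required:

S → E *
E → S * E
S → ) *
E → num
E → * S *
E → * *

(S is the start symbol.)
Left-factoring is needed when two productions for the same non-terminal
share a common prefix on the right-hand side.

Productions for S:
  S → E *
  S → ) *
Productions for E:
  E → S * E
  E → num
  E → * S *
  E → * *

Found common prefix '*' in productions for E

Answer: Yes, E has productions with common prefix '*'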